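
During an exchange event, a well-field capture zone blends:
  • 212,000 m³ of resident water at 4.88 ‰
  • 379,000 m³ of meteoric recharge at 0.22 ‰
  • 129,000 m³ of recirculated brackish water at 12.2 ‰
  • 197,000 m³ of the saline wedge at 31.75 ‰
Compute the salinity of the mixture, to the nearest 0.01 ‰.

9.76 ‰

Weighted by volume,
salt = 212,000×4.88 + 379,000×0.22 + 129,000×12.2 + 197,000×31.75 = 1,034,560 + 83,380 + 1,573,800 + 6,254,750 = 8,946,490
volume = 212,000 + 379,000 + 129,000 + 197,000 = 917,000 m³
S = 8,946,490 / 917,000 = 9.7563 ‰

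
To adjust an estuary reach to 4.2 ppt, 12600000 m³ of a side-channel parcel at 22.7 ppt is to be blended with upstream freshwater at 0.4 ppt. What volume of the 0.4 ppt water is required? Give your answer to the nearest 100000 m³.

Salt balance: 12,600,000×22.7 + V×0.4 = (12,600,000+V)×4.2
286,020,000 + 0.4V = 52,920,000 + 4.2V
233,100,000 = 3.8V
V = 61,342,105.26 m³

61300000 m³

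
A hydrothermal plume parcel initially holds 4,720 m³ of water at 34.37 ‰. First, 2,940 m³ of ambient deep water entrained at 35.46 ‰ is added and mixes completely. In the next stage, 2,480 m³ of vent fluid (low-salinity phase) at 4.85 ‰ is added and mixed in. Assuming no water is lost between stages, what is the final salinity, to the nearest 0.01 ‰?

27.47 ‰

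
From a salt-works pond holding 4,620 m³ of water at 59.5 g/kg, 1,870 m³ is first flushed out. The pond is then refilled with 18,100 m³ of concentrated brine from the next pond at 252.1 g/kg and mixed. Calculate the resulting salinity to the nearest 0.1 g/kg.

Remaining after removal: 2,750 m³ at 59.5 g/kg (salt = 163,625)
After addition: salt = 163,625 + 18,100×252.1 = 4,726,635; volume = 20,850 m³
S = 4,726,635 / 20,850 = 226.6971 g/kg

226.7 g/kg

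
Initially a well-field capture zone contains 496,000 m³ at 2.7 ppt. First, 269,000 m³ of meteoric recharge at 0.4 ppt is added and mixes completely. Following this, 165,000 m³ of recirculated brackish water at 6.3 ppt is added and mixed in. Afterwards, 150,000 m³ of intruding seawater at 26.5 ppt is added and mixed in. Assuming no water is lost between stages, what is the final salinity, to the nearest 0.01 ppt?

5.98 ppt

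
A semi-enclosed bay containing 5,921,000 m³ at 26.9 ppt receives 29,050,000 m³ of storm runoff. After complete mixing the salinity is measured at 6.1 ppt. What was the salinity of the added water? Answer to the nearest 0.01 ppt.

1.86 ppt

Salt balance: 5,921,000×26.9 + 29,050,000×S = 34,971,000×6.1
159,274,900 + 29,050,000·S = 213,323,100
S = (213,323,100 − 159,274,900) / 29,050,000 = 1.8605 ppt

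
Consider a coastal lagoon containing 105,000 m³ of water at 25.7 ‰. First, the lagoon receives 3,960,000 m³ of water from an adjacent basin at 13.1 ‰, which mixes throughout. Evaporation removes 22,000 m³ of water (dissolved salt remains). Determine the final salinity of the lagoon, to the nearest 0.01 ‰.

13.50 ‰

After mixing: salt = 105,000×25.7 + 3,960,000×13.1 = 54,574,500; volume = 4,065,000 m³
After evaporation: salt unchanged = 54,574,500; volume = 4,065,000 − 22,000 = 4,043,000 m³
S = 54,574,500 / 4,043,000 = 13.4985 ‰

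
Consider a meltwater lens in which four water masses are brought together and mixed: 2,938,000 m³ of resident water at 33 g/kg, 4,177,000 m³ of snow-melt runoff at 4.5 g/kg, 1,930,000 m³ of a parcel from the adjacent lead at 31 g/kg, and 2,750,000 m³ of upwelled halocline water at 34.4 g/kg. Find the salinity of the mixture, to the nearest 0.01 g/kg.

Salt balance:
salt = 2,938,000×33 + 4,177,000×4.5 + 1,930,000×31 + 2,750,000×34.4 = 96,954,000 + 18,796,500 + 59,830,000 + 94,600,000 = 270,180,500
volume = 2,938,000 + 4,177,000 + 1,930,000 + 2,750,000 = 11,795,000 m³
S = 270,180,500 / 11,795,000 = 22.9064 g/kg

22.91 g/kg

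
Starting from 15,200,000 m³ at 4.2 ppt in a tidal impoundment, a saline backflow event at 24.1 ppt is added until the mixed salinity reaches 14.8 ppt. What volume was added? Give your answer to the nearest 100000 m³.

Salt balance: 15,200,000×4.2 + V×24.1 = (15,200,000+V)×14.8
63,840,000 + 24.1V = 224,960,000 + 14.8V
161,120,000 = 9.3V
V = 17,324,731.18 m³

17300000 m³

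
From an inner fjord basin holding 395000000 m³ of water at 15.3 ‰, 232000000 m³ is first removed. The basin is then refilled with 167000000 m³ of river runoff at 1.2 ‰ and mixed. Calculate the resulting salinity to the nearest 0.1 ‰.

8.2 ‰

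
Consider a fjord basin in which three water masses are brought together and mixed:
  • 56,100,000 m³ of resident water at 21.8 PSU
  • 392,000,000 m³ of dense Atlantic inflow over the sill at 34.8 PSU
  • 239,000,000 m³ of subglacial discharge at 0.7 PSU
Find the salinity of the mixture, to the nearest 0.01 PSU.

21.88 PSU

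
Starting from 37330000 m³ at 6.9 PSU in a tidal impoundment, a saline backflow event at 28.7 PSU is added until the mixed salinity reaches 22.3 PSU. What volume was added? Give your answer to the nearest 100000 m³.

89800000 m³

Salt balance: 37,330,000×6.9 + V×28.7 = (37,330,000+V)×22.3
257,577,000 + 28.7V = 832,459,000 + 22.3V
574,882,000 = 6.4V
V = 89,825,312.5 m³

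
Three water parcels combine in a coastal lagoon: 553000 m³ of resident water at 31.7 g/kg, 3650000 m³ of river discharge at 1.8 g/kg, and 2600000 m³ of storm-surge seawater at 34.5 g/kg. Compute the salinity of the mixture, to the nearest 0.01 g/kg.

16.73 g/kg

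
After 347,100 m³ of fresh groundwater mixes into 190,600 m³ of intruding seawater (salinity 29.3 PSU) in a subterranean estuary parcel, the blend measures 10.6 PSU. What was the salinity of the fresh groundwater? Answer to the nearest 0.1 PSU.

Salt balance: 190,600×29.3 + 347,100×S = 537,700×10.6
5,584,580 + 347,100·S = 5,699,620
S = (5,699,620 − 5,584,580) / 347,100 = 0.3314 PSU

0.3 PSU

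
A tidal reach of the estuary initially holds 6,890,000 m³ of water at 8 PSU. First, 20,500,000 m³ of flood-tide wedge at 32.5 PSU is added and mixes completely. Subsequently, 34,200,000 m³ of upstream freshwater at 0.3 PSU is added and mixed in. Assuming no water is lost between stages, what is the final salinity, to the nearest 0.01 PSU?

11.88 PSU

Weighted by volume,
Initial salt = 6,890,000×8 = 55,120,000
After stage 1: salt = 55,120,000 + 20,500,000×32.5 = 721,370,000; volume = 27,390,000 m³; S = 26.337 PSU
After stage 2: salt = 721,370,000 + 34,200,000×0.3 = 731,630,000; volume = 61,590,000 m³
S = 731,630,000 / 61,590,000 = 11.879 PSU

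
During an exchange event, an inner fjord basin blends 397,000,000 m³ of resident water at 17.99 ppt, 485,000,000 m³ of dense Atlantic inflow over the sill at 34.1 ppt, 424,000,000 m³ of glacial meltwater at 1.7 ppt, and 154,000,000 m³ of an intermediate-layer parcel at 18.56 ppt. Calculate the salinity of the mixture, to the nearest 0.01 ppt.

18.67 ppt

Salt balance:
salt = 397,000,000×17.99 + 485,000,000×34.1 + 424,000,000×1.7 + 154,000,000×18.56 = 7,142,030,000 + 16,538,500,000 + 720,800,000 + 2,858,240,000 = 27,259,570,000
volume = 397,000,000 + 485,000,000 + 424,000,000 + 154,000,000 = 1,460,000,000 m³
S = 27,259,570,000 / 1,460,000,000 = 18.6709 ppt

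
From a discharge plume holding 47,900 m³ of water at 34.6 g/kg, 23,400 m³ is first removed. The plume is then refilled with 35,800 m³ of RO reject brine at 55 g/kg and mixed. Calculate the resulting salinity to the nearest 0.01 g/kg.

46.71 g/kg

Remaining after removal: 24,500 m³ at 34.6 g/kg (salt = 847,700)
After addition: salt = 847,700 + 35,800×55 = 2,816,700; volume = 60,300 m³
S = 2,816,700 / 60,300 = 46.7114 g/kg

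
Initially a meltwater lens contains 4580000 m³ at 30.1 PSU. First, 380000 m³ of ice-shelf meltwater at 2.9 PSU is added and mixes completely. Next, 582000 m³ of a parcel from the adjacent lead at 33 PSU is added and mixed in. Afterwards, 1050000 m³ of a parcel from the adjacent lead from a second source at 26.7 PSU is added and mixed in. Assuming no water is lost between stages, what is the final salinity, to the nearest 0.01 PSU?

28.25 PSU

By conservation of dissolved salt,
Initial salt = 4,580,000×30.1 = 137,858,000
After stage 1: salt = 137,858,000 + 380,000×2.9 = 138,960,000; volume = 4,960,000 m³; S = 28.016 PSU
After stage 2: salt = 138,960,000 + 582,000×33 = 158,166,000; volume = 5,542,000 m³; S = 28.54 PSU
After stage 3: salt = 158,166,000 + 1,050,000×26.7 = 186,201,000; volume = 6,592,000 m³
S = 186,201,000 / 6,592,000 = 28.2465 PSU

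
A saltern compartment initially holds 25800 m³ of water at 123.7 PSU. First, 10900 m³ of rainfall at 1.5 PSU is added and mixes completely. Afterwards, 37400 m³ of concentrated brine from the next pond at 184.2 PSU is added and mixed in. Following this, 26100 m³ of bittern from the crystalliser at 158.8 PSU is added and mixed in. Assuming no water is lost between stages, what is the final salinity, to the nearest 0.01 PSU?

142.13 PSU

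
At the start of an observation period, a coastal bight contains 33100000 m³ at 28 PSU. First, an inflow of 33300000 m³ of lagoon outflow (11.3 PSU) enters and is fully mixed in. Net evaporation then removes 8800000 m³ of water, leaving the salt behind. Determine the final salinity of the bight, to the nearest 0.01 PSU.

22.62 PSU

After mixing: salt = 33,100,000×28 + 33,300,000×11.3 = 1,303,090,000; volume = 66,400,000 m³
After evaporation: salt unchanged = 1,303,090,000; volume = 66,400,000 − 8,800,000 = 57,600,000 m³
S = 1,303,090,000 / 57,600,000 = 22.6231 PSU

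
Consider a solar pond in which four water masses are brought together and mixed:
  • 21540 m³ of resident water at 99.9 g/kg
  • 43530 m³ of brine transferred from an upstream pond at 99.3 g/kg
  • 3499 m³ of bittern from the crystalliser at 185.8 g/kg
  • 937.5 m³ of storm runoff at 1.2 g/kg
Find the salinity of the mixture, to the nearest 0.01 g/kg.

102.52 g/kg

Conserving salt mass:
salt = 21,540×99.9 + 43,530×99.3 + 3,499×185.8 + 937.5×1.2 = 2,151,846 + 4,322,529 + 650,114.2 + 1,125 = 7,125,614.2
volume = 21,540 + 43,530 + 3,499 + 937.5 = 69,506.5 m³
S = 7,125,614.2 / 69,506.5 = 102.5172 g/kg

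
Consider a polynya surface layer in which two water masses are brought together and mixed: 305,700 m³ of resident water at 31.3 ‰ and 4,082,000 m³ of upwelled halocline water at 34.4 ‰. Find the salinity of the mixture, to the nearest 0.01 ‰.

Conserving salt mass:
salt = 305,700×31.3 + 4,082,000×34.4 = 9,568,410 + 140,420,800 = 149,989,210
volume = 305,700 + 4,082,000 = 4,387,700 m³
S = 149,989,210 / 4,387,700 = 34.184 ‰

34.18 ‰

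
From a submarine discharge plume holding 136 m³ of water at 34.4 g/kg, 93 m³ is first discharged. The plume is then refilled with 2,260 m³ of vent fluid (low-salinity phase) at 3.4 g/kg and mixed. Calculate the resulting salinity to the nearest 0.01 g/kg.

Remaining after removal: 43 m³ at 34.4 g/kg (salt = 1,479.2)
After addition: salt = 1,479.2 + 2,260×3.4 = 9,163.2; volume = 2,303 m³
S = 9,163.2 / 2,303 = 3.9788 g/kg

3.98 g/kg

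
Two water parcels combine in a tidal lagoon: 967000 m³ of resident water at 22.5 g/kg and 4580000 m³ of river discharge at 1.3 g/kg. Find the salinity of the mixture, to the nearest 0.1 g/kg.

5.0 g/kg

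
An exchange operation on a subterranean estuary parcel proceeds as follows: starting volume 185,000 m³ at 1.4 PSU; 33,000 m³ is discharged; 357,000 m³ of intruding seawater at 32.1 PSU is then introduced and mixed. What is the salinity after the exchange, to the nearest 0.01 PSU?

Remaining after removal: 152,000 m³ at 1.4 PSU (salt = 212,800)
After addition: salt = 212,800 + 357,000×32.1 = 11,672,500; volume = 509,000 m³
S = 11,672,500 / 509,000 = 22.9322 PSU

22.93 PSU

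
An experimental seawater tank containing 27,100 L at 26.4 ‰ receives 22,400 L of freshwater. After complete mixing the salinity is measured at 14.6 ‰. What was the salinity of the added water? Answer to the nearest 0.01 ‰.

0.32 ‰

Salt balance: 27,100×26.4 + 22,400×S = 49,500×14.6
715,440 + 22,400·S = 722,700
S = (722,700 − 715,440) / 22,400 = 0.3241 ‰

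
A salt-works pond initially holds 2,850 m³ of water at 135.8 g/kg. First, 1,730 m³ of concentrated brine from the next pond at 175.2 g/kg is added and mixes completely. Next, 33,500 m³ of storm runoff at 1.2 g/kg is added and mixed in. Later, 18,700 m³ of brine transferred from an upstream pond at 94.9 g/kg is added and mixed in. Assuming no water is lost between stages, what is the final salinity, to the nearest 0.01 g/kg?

Total salt / total volume:
Initial salt = 2,850×135.8 = 387,030
After stage 1: salt = 387,030 + 1,730×175.2 = 690,126; volume = 4,580 m³; S = 150.683 g/kg
After stage 2: salt = 690,126 + 33,500×1.2 = 730,326; volume = 38,080 m³; S = 19.179 g/kg
After stage 3: salt = 730,326 + 18,700×94.9 = 2,504,956; volume = 56,780 m³
S = 2,504,956 / 56,780 = 44.1169 g/kg

44.12 g/kg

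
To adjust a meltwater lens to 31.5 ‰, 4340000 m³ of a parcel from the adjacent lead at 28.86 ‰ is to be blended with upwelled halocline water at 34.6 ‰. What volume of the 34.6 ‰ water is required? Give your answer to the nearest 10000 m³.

3700000 m³

Salt balance: 4,340,000×28.86 + V×34.6 = (4,340,000+V)×31.5
125,252,400 + 34.6V = 136,710,000 + 31.5V
11,457,600 = 3.1V
V = 3,696,000 m³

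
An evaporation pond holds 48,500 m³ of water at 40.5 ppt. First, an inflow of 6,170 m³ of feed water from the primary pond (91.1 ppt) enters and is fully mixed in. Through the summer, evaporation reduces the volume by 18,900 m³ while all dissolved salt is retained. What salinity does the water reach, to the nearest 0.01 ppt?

70.63 ppt

After mixing: salt = 48,500×40.5 + 6,170×91.1 = 2,526,337; volume = 54,670 m³
After evaporation: salt unchanged = 2,526,337; volume = 54,670 − 18,900 = 35,770 m³
S = 2,526,337 / 35,770 = 70.6273 ppt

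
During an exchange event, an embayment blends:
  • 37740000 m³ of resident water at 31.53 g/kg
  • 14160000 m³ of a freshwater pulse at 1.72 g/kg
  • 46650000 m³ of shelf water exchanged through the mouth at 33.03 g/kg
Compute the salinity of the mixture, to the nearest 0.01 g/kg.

27.96 g/kg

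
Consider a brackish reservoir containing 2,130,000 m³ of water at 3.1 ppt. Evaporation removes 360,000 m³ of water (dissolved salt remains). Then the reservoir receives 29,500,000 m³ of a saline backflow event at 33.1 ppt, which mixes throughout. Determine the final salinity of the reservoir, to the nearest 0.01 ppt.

After evaporation: salt = 2,130,000×3.1 = 6,603,000; volume = 2,130,000 − 360,000 = 1,770,000 m³
After mixing: salt = 6,603,000 + 29,500,000×33.1 = 983,053,000; volume = 1,770,000 + 29,500,000 = 31,270,000 m³
S = 983,053,000 / 31,270,000 = 31.4376 ppt

31.44 ppt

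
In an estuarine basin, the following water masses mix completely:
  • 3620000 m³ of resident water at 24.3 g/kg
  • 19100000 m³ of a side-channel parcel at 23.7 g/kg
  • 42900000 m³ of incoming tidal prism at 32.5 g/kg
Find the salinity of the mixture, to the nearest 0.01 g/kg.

By conservation of dissolved salt,
salt = 3,620,000×24.3 + 19,100,000×23.7 + 42,900,000×32.5 = 87,966,000 + 452,670,000 + 1,394,250,000 = 1,934,886,000
volume = 3,620,000 + 19,100,000 + 42,900,000 = 65,620,000 m³
S = 1,934,886,000 / 65,620,000 = 29.4862 g/kg

29.49 g/kg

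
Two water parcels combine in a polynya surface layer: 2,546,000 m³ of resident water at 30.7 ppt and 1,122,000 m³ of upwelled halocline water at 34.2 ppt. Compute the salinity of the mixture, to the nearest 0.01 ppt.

Mass of salt is conserved:
salt = 2,546,000×30.7 + 1,122,000×34.2 = 78,162,200 + 38,372,400 = 116,534,600
volume = 2,546,000 + 1,122,000 = 3,668,000 m³
S = 116,534,600 / 3,668,000 = 31.7706 ppt

31.77 ppt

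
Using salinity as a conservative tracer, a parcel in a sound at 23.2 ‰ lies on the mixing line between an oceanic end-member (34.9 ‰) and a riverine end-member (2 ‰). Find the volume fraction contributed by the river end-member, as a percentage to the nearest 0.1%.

Let f be the freshwater fraction. Salt balance per unit volume:
f×2 + (1−f)×34.9 = 23.2
f = (34.9 − 23.2) / (34.9 − 2) = 11.7/32.9 = 0.3556

35.6%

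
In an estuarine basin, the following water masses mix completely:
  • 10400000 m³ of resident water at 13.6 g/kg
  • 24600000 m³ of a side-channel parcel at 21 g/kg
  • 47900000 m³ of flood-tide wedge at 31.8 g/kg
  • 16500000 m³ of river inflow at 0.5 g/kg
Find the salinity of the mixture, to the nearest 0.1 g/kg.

Weighted by volume,
salt = 10,400,000×13.6 + 24,600,000×21 + 47,900,000×31.8 + 16,500,000×0.5 = 141,440,000 + 516,600,000 + 1,523,220,000 + 8,250,000 = 2,189,510,000
volume = 10,400,000 + 24,600,000 + 47,900,000 + 16,500,000 = 99,400,000 m³
S = 2,189,510,000 / 99,400,000 = 22.027 g/kg

22.0 g/kg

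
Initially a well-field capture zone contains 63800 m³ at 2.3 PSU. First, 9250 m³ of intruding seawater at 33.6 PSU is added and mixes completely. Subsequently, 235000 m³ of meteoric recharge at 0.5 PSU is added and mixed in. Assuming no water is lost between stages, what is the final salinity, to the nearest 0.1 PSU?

Salt balance:
Initial salt = 63,800×2.3 = 146,740
After stage 1: salt = 146,740 + 9,250×33.6 = 457,540; volume = 73,050 m³; S = 6.263 PSU
After stage 2: salt = 457,540 + 235,000×0.5 = 575,040; volume = 308,050 m³
S = 575,040 / 308,050 = 1.8667 PSU

1.9 PSU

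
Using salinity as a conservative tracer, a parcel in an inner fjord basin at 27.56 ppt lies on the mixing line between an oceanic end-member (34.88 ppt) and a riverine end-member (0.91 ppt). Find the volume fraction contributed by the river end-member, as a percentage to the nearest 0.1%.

21.5%

Let f be the freshwater fraction. Salt balance per unit volume:
f×0.91 + (1−f)×34.88 = 27.56
f = (34.88 − 27.56) / (34.88 − 0.91) = 7.32/33.97 = 0.2155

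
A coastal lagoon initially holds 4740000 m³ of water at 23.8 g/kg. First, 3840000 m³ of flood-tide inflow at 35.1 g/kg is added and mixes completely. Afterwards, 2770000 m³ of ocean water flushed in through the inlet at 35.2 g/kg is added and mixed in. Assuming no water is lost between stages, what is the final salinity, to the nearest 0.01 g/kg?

By conservation of dissolved salt,
Initial salt = 4,740,000×23.8 = 112,812,000
After stage 1: salt = 112,812,000 + 3,840,000×35.1 = 247,596,000; volume = 8,580,000 m³; S = 28.857 g/kg
After stage 2: salt = 247,596,000 + 2,770,000×35.2 = 345,100,000; volume = 11,350,000 m³
S = 345,100,000 / 11,350,000 = 30.4053 g/kg

30.41 g/kg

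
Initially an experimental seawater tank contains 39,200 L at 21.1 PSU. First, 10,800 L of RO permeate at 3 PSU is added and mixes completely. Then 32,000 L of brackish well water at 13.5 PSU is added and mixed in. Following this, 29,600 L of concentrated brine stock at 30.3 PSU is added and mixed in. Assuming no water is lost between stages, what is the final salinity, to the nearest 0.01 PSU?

Mass of salt is conserved:
Initial salt = 39,200×21.1 = 827,120
After stage 1: salt = 827,120 + 10,800×3 = 859,520; volume = 50,000 L; S = 17.19 PSU
After stage 2: salt = 859,520 + 32,000×13.5 = 1,291,520; volume = 82,000 L; S = 15.75 PSU
After stage 3: salt = 1,291,520 + 29,600×30.3 = 2,188,400; volume = 111,600 L
S = 2,188,400 / 111,600 = 19.6093 PSU

19.61 PSU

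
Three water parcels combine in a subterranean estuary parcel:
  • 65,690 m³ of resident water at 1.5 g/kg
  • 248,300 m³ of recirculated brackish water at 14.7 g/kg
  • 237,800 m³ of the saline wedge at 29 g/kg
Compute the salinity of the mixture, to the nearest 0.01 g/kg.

Total salt / total volume:
salt = 65,690×1.5 + 248,300×14.7 + 237,800×29 = 98,535 + 3,650,010 + 6,896,200 = 10,644,745
volume = 65,690 + 248,300 + 237,800 = 551,790 m³
S = 10,644,745 / 551,790 = 19.2913 g/kg

19.29 g/kg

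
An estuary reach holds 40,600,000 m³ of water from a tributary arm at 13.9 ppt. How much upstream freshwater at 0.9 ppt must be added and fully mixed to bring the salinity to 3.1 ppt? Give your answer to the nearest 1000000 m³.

Salt balance: 40,600,000×13.9 + V×0.9 = (40,600,000+V)×3.1
564,340,000 + 0.9V = 125,860,000 + 3.1V
438,480,000 = 2.2V
V = 199,309,090.91 m³

199000000 m³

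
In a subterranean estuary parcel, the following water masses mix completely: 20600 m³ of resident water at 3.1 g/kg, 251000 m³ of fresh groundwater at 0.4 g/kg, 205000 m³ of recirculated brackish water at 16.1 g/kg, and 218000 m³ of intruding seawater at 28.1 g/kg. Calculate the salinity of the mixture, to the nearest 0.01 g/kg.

Weighted by volume,
salt = 20,600×3.1 + 251,000×0.4 + 205,000×16.1 + 218,000×28.1 = 63,860 + 100,400 + 3,300,500 + 6,125,800 = 9,590,560
volume = 20,600 + 251,000 + 205,000 + 218,000 = 694,600 m³
S = 9,590,560 / 694,600 = 13.8073 g/kg

13.81 g/kg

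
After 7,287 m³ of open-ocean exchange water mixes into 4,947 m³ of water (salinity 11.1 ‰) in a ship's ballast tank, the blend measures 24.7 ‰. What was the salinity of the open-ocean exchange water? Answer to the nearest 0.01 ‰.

Salt balance: 4,947×11.1 + 7,287×S = 12,234×24.7
54,911.7 + 7,287·S = 302,179.8
S = (302,179.8 − 54,911.7) / 7,287 = 33.9328 ‰

33.93 ‰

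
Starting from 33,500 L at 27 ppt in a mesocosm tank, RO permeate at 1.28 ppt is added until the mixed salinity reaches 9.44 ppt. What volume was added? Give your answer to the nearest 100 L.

Salt balance: 33,500×27 + V×1.28 = (33,500+V)×9.44
904,500 + 1.28V = 316,240 + 9.44V
588,260 = 8.16V
V = 72,090.69 L

72100 L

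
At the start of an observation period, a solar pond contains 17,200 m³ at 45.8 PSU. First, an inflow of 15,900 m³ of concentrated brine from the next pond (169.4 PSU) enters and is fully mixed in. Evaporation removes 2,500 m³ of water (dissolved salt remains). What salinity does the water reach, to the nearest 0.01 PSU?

113.77 PSU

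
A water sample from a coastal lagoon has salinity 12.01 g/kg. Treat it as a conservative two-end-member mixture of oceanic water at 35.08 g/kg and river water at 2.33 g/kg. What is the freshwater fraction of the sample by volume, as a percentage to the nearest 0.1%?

70.4%

Let f be the freshwater fraction. Salt balance per unit volume:
f×2.33 + (1−f)×35.08 = 12.01
f = (35.08 − 12.01) / (35.08 − 2.33) = 23.07/32.75 = 0.7044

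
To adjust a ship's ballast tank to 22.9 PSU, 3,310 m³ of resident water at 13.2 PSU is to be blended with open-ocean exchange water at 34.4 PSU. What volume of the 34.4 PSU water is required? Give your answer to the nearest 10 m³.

2790 m³

Salt balance: 3,310×13.2 + V×34.4 = (3,310+V)×22.9
43,692 + 34.4V = 75,799 + 22.9V
32,107 = 11.5V
V = 2,791.91 m³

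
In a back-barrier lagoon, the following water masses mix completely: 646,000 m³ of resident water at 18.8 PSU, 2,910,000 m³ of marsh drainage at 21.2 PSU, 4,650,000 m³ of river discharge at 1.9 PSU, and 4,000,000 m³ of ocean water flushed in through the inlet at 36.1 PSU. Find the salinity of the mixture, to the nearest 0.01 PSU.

Conserving salt mass:
salt = 646,000×18.8 + 2,910,000×21.2 + 4,650,000×1.9 + 4,000,000×36.1 = 12,144,800 + 61,692,000 + 8,835,000 + 144,400,000 = 227,071,800
volume = 646,000 + 2,910,000 + 4,650,000 + 4,000,000 = 12,206,000 m³
S = 227,071,800 / 12,206,000 = 18.6033 PSU

18.60 PSU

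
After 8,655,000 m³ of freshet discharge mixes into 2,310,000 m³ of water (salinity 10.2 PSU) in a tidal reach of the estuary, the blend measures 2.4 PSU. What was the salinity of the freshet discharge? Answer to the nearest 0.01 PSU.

Salt balance: 2,310,000×10.2 + 8,655,000×S = 10,965,000×2.4
23,562,000 + 8,655,000·S = 26,316,000
S = (26,316,000 − 23,562,000) / 8,655,000 = 0.3182 PSU

0.32 PSU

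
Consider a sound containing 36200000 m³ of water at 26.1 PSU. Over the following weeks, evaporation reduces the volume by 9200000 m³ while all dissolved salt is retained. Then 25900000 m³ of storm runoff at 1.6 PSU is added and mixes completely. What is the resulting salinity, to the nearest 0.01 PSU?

After evaporation: salt = 36,200,000×26.1 = 944,820,000; volume = 36,200,000 − 9,200,000 = 27,000,000 m³
After mixing: salt = 944,820,000 + 25,900,000×1.6 = 986,260,000; volume = 27,000,000 + 25,900,000 = 52,900,000 m³
S = 986,260,000 / 52,900,000 = 18.6439 PSU

18.64 PSU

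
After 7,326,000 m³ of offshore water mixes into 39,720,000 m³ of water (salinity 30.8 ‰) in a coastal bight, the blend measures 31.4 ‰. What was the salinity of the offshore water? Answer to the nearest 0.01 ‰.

Salt balance: 39,720,000×30.8 + 7,326,000×S = 47,046,000×31.4
1,223,376,000 + 7,326,000·S = 1,477,244,400
S = (1,477,244,400 − 1,223,376,000) / 7,326,000 = 34.6531 ‰

34.65 ‰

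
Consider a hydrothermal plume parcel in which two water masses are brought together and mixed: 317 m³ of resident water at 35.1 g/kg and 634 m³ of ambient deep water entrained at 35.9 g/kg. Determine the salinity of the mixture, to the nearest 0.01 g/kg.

Conserving salt mass:
salt = 317×35.1 + 634×35.9 = 11,126.7 + 22,760.6 = 33,887.3
volume = 317 + 634 = 951 m³
S = 33,887.3 / 951 = 35.6333 g/kg

35.63 g/kg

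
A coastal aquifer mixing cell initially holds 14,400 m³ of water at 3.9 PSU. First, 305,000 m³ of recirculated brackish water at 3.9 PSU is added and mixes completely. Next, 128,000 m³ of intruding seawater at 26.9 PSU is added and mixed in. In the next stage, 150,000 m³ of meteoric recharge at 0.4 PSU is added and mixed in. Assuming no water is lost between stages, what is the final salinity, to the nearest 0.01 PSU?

7.95 PSU

Mass of salt is conserved:
Initial salt = 14,400×3.9 = 56,160
After stage 1: salt = 56,160 + 305,000×3.9 = 1,245,660; volume = 319,400 m³; S = 3.9 PSU
After stage 2: salt = 1,245,660 + 128,000×26.9 = 4,688,860; volume = 447,400 m³; S = 10.48 PSU
After stage 3: salt = 4,688,860 + 150,000×0.4 = 4,748,860; volume = 597,400 m³
S = 4,748,860 / 597,400 = 7.9492 PSU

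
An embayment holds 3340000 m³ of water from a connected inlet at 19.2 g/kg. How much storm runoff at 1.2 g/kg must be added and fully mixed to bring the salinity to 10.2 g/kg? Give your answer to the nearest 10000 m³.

3340000 m³

Salt balance: 3,340,000×19.2 + V×1.2 = (3,340,000+V)×10.2
64,128,000 + 1.2V = 34,068,000 + 10.2V
30,060,000 = 9V
V = 3,340,000 m³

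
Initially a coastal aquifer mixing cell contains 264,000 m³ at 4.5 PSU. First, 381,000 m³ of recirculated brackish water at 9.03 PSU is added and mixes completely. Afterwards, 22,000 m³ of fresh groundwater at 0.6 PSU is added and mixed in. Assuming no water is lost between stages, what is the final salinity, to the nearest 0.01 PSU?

By conservation of dissolved salt,
Initial salt = 264,000×4.5 = 1,188,000
After stage 1: salt = 1,188,000 + 381,000×9.03 = 4,628,430; volume = 645,000 m³; S = 7.176 PSU
After stage 2: salt = 4,628,430 + 22,000×0.6 = 4,641,630; volume = 667,000 m³
S = 4,641,630 / 667,000 = 6.959 PSU

6.96 PSU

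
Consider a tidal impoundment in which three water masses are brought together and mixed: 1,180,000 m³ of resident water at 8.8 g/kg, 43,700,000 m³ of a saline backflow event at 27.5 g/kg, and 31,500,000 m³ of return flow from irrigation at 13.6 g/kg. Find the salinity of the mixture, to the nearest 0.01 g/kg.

Total salt / total volume:
salt = 1,180,000×8.8 + 43,700,000×27.5 + 31,500,000×13.6 = 10,384,000 + 1,201,750,000 + 428,400,000 = 1,640,534,000
volume = 1,180,000 + 43,700,000 + 31,500,000 = 76,380,000 m³
S = 1,640,534,000 / 76,380,000 = 21.4786 g/kg

21.48 g/kg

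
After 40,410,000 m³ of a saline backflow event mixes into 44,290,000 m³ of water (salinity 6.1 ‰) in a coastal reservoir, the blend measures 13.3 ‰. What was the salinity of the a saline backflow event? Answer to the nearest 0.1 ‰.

21.2 ‰

Salt balance: 44,290,000×6.1 + 40,410,000×S = 84,700,000×13.3
270,169,000 + 40,410,000·S = 1,126,510,000
S = (1,126,510,000 − 270,169,000) / 40,410,000 = 21.1913 ‰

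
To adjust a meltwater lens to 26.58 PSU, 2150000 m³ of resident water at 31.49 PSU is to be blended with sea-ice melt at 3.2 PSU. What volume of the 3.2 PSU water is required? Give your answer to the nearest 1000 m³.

452000 m³

Salt balance: 2,150,000×31.49 + V×3.2 = (2,150,000+V)×26.58
67,703,500 + 3.2V = 57,147,000 + 26.58V
10,556,500 = 23.38V
V = 451,518.39 m³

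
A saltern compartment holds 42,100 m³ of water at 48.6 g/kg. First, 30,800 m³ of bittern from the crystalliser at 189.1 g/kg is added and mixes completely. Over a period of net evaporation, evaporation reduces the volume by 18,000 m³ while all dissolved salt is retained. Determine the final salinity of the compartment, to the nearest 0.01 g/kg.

After mixing: salt = 42,100×48.6 + 30,800×189.1 = 7,870,340; volume = 72,900 m³
After evaporation: salt unchanged = 7,870,340; volume = 72,900 − 18,000 = 54,900 m³
S = 7,870,340 / 54,900 = 143.3577 g/kg

143.36 g/kg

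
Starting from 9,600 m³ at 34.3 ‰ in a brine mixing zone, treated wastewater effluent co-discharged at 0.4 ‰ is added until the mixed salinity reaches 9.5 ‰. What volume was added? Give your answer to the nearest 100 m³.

Salt balance: 9,600×34.3 + V×0.4 = (9,600+V)×9.5
329,280 + 0.4V = 91,200 + 9.5V
238,080 = 9.1V
V = 26,162.64 m³

26200 m³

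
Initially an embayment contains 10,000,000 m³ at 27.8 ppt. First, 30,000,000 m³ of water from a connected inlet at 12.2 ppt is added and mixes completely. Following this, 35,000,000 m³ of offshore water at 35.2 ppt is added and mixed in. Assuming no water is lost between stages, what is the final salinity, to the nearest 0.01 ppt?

25.01 ppt

Weighted by volume,
Initial salt = 10,000,000×27.8 = 278,000,000
After stage 1: salt = 278,000,000 + 30,000,000×12.2 = 644,000,000; volume = 40,000,000 m³; S = 16.1 ppt
After stage 2: salt = 644,000,000 + 35,000,000×35.2 = 1,876,000,000; volume = 75,000,000 m³
S = 1,876,000,000 / 75,000,000 = 25.0133 ppt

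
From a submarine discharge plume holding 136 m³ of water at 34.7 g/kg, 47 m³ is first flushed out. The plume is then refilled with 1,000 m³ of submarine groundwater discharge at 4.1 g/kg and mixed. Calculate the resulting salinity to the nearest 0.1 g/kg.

Remaining after removal: 89 m³ at 34.7 g/kg (salt = 3,088.3)
After addition: salt = 3,088.3 + 1,000×4.1 = 7,188.3; volume = 1,089 m³
S = 7,188.3 / 1,089 = 6.6008 g/kg

6.6 g/kg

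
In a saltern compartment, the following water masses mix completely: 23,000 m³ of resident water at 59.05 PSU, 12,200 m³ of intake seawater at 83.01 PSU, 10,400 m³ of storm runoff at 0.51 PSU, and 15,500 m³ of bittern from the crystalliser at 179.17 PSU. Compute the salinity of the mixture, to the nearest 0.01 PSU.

84.34 PSU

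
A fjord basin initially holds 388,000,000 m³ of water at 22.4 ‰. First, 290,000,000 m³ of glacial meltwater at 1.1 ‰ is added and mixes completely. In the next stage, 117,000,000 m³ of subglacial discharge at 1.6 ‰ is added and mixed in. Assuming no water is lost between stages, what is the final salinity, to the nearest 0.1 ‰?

11.6 ‰

Mass of salt is conserved:
Initial salt = 388,000,000×22.4 = 8,691,200,000
After stage 1: salt = 8,691,200,000 + 290,000,000×1.1 = 9,010,200,000; volume = 678,000,000 m³; S = 13.289 ‰
After stage 2: salt = 9,010,200,000 + 117,000,000×1.6 = 9,197,400,000; volume = 795,000,000 m³
S = 9,197,400,000 / 795,000,000 = 11.5691 ‰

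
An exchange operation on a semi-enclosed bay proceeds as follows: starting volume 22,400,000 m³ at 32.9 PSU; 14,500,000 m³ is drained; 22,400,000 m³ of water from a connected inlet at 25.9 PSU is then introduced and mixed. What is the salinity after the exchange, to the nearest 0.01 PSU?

Remaining after removal: 7,900,000 m³ at 32.9 PSU (salt = 259,910,000)
After addition: salt = 259,910,000 + 22,400,000×25.9 = 840,070,000; volume = 30,300,000 m³
S = 840,070,000 / 30,300,000 = 27.7251 PSU

27.73 PSU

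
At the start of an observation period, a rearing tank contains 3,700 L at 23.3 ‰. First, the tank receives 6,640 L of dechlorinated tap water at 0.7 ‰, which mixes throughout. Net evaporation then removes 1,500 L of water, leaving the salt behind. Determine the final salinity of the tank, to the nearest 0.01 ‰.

After mixing: salt = 3,700×23.3 + 6,640×0.7 = 90,858; volume = 10,340 L
After evaporation: salt unchanged = 90,858; volume = 10,340 − 1,500 = 8,840 L
S = 90,858 / 8,840 = 10.2781 ‰

10.28 ‰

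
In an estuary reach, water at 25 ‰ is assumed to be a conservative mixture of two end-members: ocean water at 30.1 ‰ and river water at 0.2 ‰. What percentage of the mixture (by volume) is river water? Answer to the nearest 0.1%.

17.1%

Let f be the freshwater fraction. Salt balance per unit volume:
f×0.2 + (1−f)×30.1 = 25
f = (30.1 − 25) / (30.1 − 0.2) = 5.1/29.9 = 0.1706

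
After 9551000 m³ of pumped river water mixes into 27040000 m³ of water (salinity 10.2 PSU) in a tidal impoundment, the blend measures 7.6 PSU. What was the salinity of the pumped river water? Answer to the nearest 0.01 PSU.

Salt balance: 27,040,000×10.2 + 9,551,000×S = 36,591,000×7.6
275,808,000 + 9,551,000·S = 278,091,600
S = (278,091,600 − 275,808,000) / 9,551,000 = 0.2391 PSU

0.24 PSU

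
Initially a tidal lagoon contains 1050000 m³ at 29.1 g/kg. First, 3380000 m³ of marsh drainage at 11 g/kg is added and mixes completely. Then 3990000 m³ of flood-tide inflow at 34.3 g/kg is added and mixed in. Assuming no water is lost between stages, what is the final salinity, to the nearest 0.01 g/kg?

Weighted by volume,
Initial salt = 1,050,000×29.1 = 30,555,000
After stage 1: salt = 30,555,000 + 3,380,000×11 = 67,735,000; volume = 4,430,000 m³; S = 15.29 g/kg
After stage 2: salt = 67,735,000 + 3,990,000×34.3 = 204,592,000; volume = 8,420,000 m³
S = 204,592,000 / 8,420,000 = 24.2983 g/kg

24.30 g/kg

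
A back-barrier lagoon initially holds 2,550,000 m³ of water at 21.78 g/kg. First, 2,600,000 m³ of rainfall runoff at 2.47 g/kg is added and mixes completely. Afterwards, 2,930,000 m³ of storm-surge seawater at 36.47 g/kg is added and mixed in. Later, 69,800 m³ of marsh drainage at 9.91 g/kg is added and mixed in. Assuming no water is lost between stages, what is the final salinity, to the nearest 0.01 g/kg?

Conserving salt mass:
Initial salt = 2,550,000×21.78 = 55,539,000
After stage 1: salt = 55,539,000 + 2,600,000×2.47 = 61,961,000; volume = 5,150,000 m³; S = 12.031 g/kg
After stage 2: salt = 61,961,000 + 2,930,000×36.47 = 168,818,100; volume = 8,080,000 m³; S = 20.893 g/kg
After stage 3: salt = 168,818,100 + 69,800×9.91 = 169,509,818; volume = 8,149,800 m³
S = 169,509,818 / 8,149,800 = 20.7993 g/kg

20.80 g/kg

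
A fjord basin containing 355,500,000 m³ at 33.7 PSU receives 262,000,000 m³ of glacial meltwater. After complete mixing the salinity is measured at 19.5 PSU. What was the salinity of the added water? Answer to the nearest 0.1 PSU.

0.2 PSU

Salt balance: 355,500,000×33.7 + 262,000,000×S = 617,500,000×19.5
11,980,350,000 + 262,000,000·S = 12,041,250,000
S = (12,041,250,000 − 11,980,350,000) / 262,000,000 = 0.2324 PSU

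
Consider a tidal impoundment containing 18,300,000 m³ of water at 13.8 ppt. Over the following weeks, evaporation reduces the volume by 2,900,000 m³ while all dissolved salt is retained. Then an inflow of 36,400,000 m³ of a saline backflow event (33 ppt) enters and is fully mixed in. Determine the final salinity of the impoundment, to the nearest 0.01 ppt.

28.06 ppt

After evaporation: salt = 18,300,000×13.8 = 252,540,000; volume = 18,300,000 − 2,900,000 = 15,400,000 m³
After mixing: salt = 252,540,000 + 36,400,000×33 = 1,453,740,000; volume = 15,400,000 + 36,400,000 = 51,800,000 m³
S = 1,453,740,000 / 51,800,000 = 28.0645 ppt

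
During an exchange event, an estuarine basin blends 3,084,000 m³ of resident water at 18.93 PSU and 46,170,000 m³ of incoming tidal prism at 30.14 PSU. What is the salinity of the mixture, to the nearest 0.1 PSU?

Mass of salt is conserved:
salt = 3,084,000×18.93 + 46,170,000×30.14 = 58,380,120 + 1,391,563,800 = 1,449,943,920
volume = 3,084,000 + 46,170,000 = 49,254,000 m³
S = 1,449,943,920 / 49,254,000 = 29.438 PSU

29.4 PSU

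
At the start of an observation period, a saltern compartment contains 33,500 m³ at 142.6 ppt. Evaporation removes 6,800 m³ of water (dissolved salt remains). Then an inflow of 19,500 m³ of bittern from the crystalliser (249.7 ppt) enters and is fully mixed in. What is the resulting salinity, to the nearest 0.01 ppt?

208.79 ppt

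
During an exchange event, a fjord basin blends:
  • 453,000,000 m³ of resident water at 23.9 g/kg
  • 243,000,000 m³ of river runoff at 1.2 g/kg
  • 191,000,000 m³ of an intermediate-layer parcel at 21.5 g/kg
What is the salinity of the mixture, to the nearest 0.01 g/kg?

Conserving salt mass:
salt = 453,000,000×23.9 + 243,000,000×1.2 + 191,000,000×21.5 = 10,826,700,000 + 291,600,000 + 4,106,500,000 = 15,224,800,000
volume = 453,000,000 + 243,000,000 + 191,000,000 = 887,000,000 m³
S = 15,224,800,000 / 887,000,000 = 17.1644 g/kg

17.16 g/kg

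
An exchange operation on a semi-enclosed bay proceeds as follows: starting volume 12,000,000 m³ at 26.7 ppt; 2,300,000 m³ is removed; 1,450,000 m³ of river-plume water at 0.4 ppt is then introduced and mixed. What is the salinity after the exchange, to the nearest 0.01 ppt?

23.28 ppt

Remaining after removal: 9,700,000 m³ at 26.7 ppt (salt = 258,990,000)
After addition: salt = 258,990,000 + 1,450,000×0.4 = 259,570,000; volume = 11,150,000 m³
S = 259,570,000 / 11,150,000 = 23.2798 ppt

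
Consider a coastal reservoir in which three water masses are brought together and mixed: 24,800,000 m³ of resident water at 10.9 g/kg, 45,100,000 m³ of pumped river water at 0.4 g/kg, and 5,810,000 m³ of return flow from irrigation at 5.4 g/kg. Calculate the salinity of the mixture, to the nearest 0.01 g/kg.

Total salt / total volume:
salt = 24,800,000×10.9 + 45,100,000×0.4 + 5,810,000×5.4 = 270,320,000 + 18,040,000 + 31,374,000 = 319,734,000
volume = 24,800,000 + 45,100,000 + 5,810,000 = 75,710,000 m³
S = 319,734,000 / 75,710,000 = 4.2231 g/kg

4.22 g/kg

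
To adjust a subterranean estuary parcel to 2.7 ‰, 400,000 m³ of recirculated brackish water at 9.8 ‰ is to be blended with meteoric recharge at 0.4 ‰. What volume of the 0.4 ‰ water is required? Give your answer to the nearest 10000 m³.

1230000 m³

Salt balance: 400,000×9.8 + V×0.4 = (400,000+V)×2.7
3,920,000 + 0.4V = 1,080,000 + 2.7V
2,840,000 = 2.3V
V = 1,234,782.61 m³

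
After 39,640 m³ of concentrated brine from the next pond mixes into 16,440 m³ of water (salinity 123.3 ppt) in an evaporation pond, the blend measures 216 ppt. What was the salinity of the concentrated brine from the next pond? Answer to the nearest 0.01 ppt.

Salt balance: 16,440×123.3 + 39,640×S = 56,080×216
2,027,052 + 39,640·S = 12,113,280
S = (12,113,280 − 2,027,052) / 39,640 = 254.4457 ppt

254.45 ppt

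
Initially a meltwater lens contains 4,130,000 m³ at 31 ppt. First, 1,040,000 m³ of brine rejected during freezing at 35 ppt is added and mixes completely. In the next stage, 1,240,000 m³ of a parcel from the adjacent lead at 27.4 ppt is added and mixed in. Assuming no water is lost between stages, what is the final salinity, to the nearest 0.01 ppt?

30.95 ppt

Conserving salt mass:
Initial salt = 4,130,000×31 = 128,030,000
After stage 1: salt = 128,030,000 + 1,040,000×35 = 164,430,000; volume = 5,170,000 m³; S = 31.805 ppt
After stage 2: salt = 164,430,000 + 1,240,000×27.4 = 198,406,000; volume = 6,410,000 m³
S = 198,406,000 / 6,410,000 = 30.9526 ppt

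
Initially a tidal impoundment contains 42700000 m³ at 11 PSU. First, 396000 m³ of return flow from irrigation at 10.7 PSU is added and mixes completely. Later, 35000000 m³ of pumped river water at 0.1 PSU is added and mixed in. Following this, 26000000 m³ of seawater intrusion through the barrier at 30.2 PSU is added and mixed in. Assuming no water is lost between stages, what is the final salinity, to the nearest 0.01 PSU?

Weighted by volume,
Initial salt = 42,700,000×11 = 469,700,000
After stage 1: salt = 469,700,000 + 396,000×10.7 = 473,937,200; volume = 43,096,000 m³; S = 10.997 PSU
After stage 2: salt = 473,937,200 + 35,000,000×0.1 = 477,437,200; volume = 78,096,000 m³; S = 6.113 PSU
After stage 3: salt = 477,437,200 + 26,000,000×30.2 = 1,262,637,200; volume = 104,096,000 m³
S = 1,262,637,200 / 104,096,000 = 12.1295 PSU

12.13 PSU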